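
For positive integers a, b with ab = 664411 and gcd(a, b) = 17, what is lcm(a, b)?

For any two positive integers, gcd × lcm equals their product. Hence lcm = 664411 / 17 = 39083.

39083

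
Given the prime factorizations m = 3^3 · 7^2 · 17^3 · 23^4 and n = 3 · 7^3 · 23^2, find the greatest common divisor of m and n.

min exponent per shared prime: 3 · 7^2 · 23^2 = 77763

77763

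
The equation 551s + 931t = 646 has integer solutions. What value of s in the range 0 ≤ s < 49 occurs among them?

13

Euclid: 931 = 1·551 + 380; 551 = 1·380 + 171; 380 = 2·171 + 38; 171 = 4·38 + 19; 38 = 2·19 + 0 → gcd = 19; 646 = 19·34.
Back-substitution yields 551·(22) + 931·(-13) = 19, so one solution is s = 22·34 = 748, t = -13·34 = -442.
Solutions in s differ by 931/19 = 49; the one in [0, 49) is 748 mod 49 = 13.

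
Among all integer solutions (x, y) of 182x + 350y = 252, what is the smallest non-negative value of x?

11

Reduce mod 350: 182x ≡ 252 (mod 350). With g = gcd(182, 350) = 14 dividing 252, divide through: 13x ≡ 18 (mod 25).
Since gcd(13, 25) = 1, x ≡ 18·(13)⁻¹ ≡ 11 (mod 25). Smallest non-negative: 11.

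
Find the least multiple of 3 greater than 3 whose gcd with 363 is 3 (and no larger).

6

gcd(a, 363) = 3 forces 3 | a; write a = 3s. Then gcd(3s, 3·121) = 3·gcd(s, 121), so need gcd(s, 121) = 1.
3s > 3 gives s ≥ 2. The least s ≥ 2 coprime to 121 is 2, so a = 3·2 = 6.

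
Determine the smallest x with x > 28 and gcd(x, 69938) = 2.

gcd(x, 69938) = 2 forces 2 | x; write x = 2s. Then gcd(2s, 2·34969) = 2·gcd(s, 34969), so need gcd(s, 34969) = 1.
2s > 28 gives s ≥ 15. The least s ≥ 15 coprime to 34969 is 15, so x = 2·15 = 30.

30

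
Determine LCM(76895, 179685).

gcd first: 179685 = 2·76895 + 25895; 76895 = 2·25895 + 25105; 25895 = 1·25105 + 790; 25105 = 31·790 + 615; 790 = 1·615 + 175; 615 = 3·175 + 90; 175 = 1·90 + 85; 90 = 1·85 + 5; 85 = 17·5 + 0 → gcd = 5
lcm = 76895·179685/gcd = 13816878075/5 = 2763375615

2763375615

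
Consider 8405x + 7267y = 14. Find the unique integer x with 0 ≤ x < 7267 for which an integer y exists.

2069

Euclid: 8405 = 1·7267 + 1138; 7267 = 6·1138 + 439; 1138 = 2·439 + 260; 439 = 1·260 + 179; 260 = 1·179 + 81; 179 = 2·81 + 17; 81 = 4·17 + 13; 17 = 1·13 + 4; 13 = 3·4 + 1; 4 = 4·1 + 0 → gcd = 1; 14 = 1·14.
Back-substitution yields 8405·(1705) + 7267·(-1972) = 1, so one solution is x = 1705·14 = 23870, y = -1972·14 = -27608.
Solutions in x differ by 7267/1 = 7267; the one in [0, 7267) is 23870 mod 7267 = 2069.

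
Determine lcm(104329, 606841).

175377049

gcd first: 606841 = 5·104329 + 85196; 104329 = 1·85196 + 19133; 85196 = 4·19133 + 8664; 19133 = 2·8664 + 1805; 8664 = 4·1805 + 1444; 1805 = 1·1444 + 361; 1444 = 4·361 + 0 → gcd = 361
lcm = 104329·606841/gcd = 63311114689/361 = 175377049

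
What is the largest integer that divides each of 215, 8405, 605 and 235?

5

gcd(215, 8405): 8405 = 39·215 + 20; 215 = 10·20 + 15; 20 = 1·15 + 5; 15 = 3·5 + 0 → 5
gcd(5, 605): 605 = 121·5 + 0 → 5
gcd(5, 235): 235 = 47·5 + 0 → 5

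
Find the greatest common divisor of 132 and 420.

Euclid: 420 = 3·132 + 24; 132 = 5·24 + 12; 24 = 2·12 + 0. Last nonzero remainder: 12.

12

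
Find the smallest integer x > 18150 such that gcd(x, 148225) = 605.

18755

gcd(x, 148225) = 605 forces 605 | x; write x = 605s. Then gcd(605s, 605·245) = 605·gcd(s, 245), so need gcd(s, 245) = 1.
605s > 18150 gives s ≥ 31. The least s ≥ 31 coprime to 245 is 31, so x = 605·31 = 18755.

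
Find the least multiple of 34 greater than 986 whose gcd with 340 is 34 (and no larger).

Multiples of 34 above 986: 34·30, 34·31, … . Need the cofactor coprime to 340/34 = 10.
Checking s = 30, 31, … the first with gcd(s, 10) = 1 is s = 31, giving 1054.

1054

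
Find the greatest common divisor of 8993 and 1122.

8993 = 17 · 23²
1122 = 2 · 3 · 11 · 17
Common: 17 = 17

17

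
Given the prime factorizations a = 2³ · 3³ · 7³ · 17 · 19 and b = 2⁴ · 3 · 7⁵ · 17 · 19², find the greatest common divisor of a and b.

2658936

min exponent per shared prime: 2³ · 3 · 7³ · 17 · 19 = 2658936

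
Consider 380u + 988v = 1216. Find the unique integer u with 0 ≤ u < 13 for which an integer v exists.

11

Euclid: 988 = 2·380 + 228; 380 = 1·228 + 152; 228 = 1·152 + 76; 152 = 2·76 + 0 → gcd = 76; 1216 = 76·16.
Back-substitution yields 380·(-5) + 988·(2) = 76, so one solution is u = -5·16 = -80, v = 2·16 = 32.
Solutions in u differ by 988/76 = 13; the one in [0, 13) is -80 mod 13 = 11.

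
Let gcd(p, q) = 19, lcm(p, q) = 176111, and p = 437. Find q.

7657

Using pq = gcd(p,q)·lcm(p,q) = 19·176111 = 3346109, we get q = 3346109/437 = 7657.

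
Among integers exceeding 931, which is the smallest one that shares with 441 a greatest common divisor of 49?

gcd(x, 441) = 49 forces 49 | x; write x = 49s. Then gcd(49s, 49·9) = 49·gcd(s, 9), so need gcd(s, 9) = 1.
49s > 931 gives s ≥ 20. The least s ≥ 20 coprime to 9 is 20, so x = 49·20 = 980.

980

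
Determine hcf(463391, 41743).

19

Euclid: 463391 = 11·41743 + 4218; 41743 = 9·4218 + 3781; 4218 = 1·3781 + 437; 3781 = 8·437 + 285; 437 = 1·285 + 152; 285 = 1·152 + 133; 152 = 1·133 + 19; 133 = 7·19 + 0. Last nonzero remainder: 19.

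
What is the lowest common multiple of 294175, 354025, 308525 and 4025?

588569748725

lcm(294175, 354025) = 294175·354025/gcd = 104145304375/175 = 595116025
lcm(595116025, 308525) = 595116025·308525/gcd = 183608171613125/7175 = 25589989075
lcm(25589989075, 4025) = 25589989075·4025/gcd = 102999706026875/175 = 588569748725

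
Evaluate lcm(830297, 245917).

204184147349

gcd first: 830297 = 3·245917 + 92546; 245917 = 2·92546 + 60825; 92546 = 1·60825 + 31721; 60825 = 1·31721 + 29104; 31721 = 1·29104 + 2617; 29104 = 11·2617 + 317; 2617 = 8·317 + 81; 317 = 3·81 + 74; 81 = 1·74 + 7; 74 = 10·7 + 4; 7 = 1·4 + 3; 4 = 1·3 + 1; 3 = 3·1 + 0 → gcd = 1
lcm = 830297·245917/gcd = 204184147349/1 = 204184147349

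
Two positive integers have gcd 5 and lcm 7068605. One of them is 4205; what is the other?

8405

Using ab = gcd(a,b)·lcm(a,b) = 5·7068605 = 35343025, we get b = 35343025/4205 = 8405.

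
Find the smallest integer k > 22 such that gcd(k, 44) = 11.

gcd(k, 44) = 11 forces 11 | k; write k = 11s. Then gcd(11s, 11·4) = 11·gcd(s, 4), so need gcd(s, 4) = 1.
11s > 22 gives s ≥ 3. The least s ≥ 3 coprime to 4 is 3, so k = 11·3 = 33.

33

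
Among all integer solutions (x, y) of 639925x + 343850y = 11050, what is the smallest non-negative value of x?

Euclid: 639925 = 1·343850 + 296075; 343850 = 1·296075 + 47775; 296075 = 6·47775 + 9425; 47775 = 5·9425 + 650; 9425 = 14·650 + 325; 650 = 2·325 + 0 → gcd = 325; 11050 = 325·34.
Back-substitution yields 639925·(511) + 343850·(-951) = 325, so one solution is x = 511·34 = 17374, y = -951·34 = -32334.
Solutions in x differ by 343850/325 = 1058; the one in [0, 1058) is 17374 mod 1058 = 446.

446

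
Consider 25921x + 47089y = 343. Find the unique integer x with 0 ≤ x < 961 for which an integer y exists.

gcd(25921, 47089) = 49 (Euclid: 47089 = 1·25921 + 21168; 25921 = 1·21168 + 4753; 21168 = 4·4753 + 2156; 4753 = 2·2156 + 441; 2156 = 4·441 + 392; 441 = 1·392 + 49; 392 = 8·49 + 0), and 49 | 343.
Extended Euclid: 25921·(109) + 47089·(-60) = 49. Scale by 7: x₀ = 763.
General solution x = x₀ + 961t; reducing mod 961 gives x = 763 (and y = -420).

763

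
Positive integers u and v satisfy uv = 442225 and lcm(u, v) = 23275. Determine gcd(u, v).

gcd·lcm = product, so gcd = 442225/23275 = 19.

19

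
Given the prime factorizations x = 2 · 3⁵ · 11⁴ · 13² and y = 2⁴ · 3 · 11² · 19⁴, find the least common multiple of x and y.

1253712931119792

max exponent per prime: 2⁴ · 3⁵ · 11⁴ · 13² · 19⁴ = 1253712931119792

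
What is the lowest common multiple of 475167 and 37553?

1049643903

475167 = 3 · 7 · 11³ · 17; 37553 = 17 · 47²
max exponents: 3 · 7 · 11³ · 17 · 47² = 1049643903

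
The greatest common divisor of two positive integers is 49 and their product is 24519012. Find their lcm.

500388

For any two positive integers, gcd × lcm equals their product. Hence lcm = 24519012 / 49 = 500388.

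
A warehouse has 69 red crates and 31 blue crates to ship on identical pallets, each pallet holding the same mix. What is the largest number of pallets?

1

69 = 3 · 23
31 = 31
Common: 1 = 1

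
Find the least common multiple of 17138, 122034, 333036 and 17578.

17138 = 2 · 11 · 19 · 41; 122034 = 2 · 3 · 11 · 43²; 333036 = 2² · 3² · 11 · 29²; 17578 = 2 · 11 · 17 · 47
lcm takes max exponent of each prime: 2² · 3² · 11 · 17 · 19 · 29² · 41 · 43² · 47 = 383276621688444

383276621688444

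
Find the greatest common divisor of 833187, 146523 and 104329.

289

833187 = 3 · 17² · 31²; 146523 = 3 · 13² · 17²; 104329 = 17² · 19²
gcd takes min exponent of each prime: 17² = 289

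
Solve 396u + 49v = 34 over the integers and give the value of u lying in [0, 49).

33

Reduce mod 49: 396u ≡ 34 (mod 49). With g = gcd(396, 49) = 1 dividing 34, divide through: 396u ≡ 34 (mod 49).
Since gcd(396, 49) = 1, u ≡ 34·(396)⁻¹ ≡ 33 (mod 49). Smallest non-negative: 33.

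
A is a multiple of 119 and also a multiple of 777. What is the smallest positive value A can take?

119 = 7 · 17; 777 = 3 · 7 · 37
max exponents: 3 · 7 · 17 · 37 = 13209

13209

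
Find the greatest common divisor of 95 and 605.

Euclid: 605 = 6·95 + 35; 95 = 2·35 + 25; 35 = 1·25 + 10; 25 = 2·10 + 5; 10 = 2·5 + 0. Last nonzero remainder: 5.

5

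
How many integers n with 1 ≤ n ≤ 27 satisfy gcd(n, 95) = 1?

Prime factors of 95: 5, 19. Count integers ≤ 27 divisible by none of them.
By inclusion–exclusion: 27 − ⌊27/5⌋ − ⌊27/19⌋ + ⌊27/95⌋ = 21.

21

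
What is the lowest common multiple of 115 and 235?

115 = 5 · 23; 235 = 5 · 47
max exponents: 5 · 23 · 47 = 5405

5405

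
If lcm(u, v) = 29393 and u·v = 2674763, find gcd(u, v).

91

From gcd × lcm = uv: gcd = 2674763 / 29393 = 91.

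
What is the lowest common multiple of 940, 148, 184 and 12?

940 = 2² · 5 · 47; 148 = 2² · 37; 184 = 2³ · 23; 12 = 2² · 3
lcm takes max exponent of each prime: 2³ · 3 · 5 · 23 · 37 · 47 = 4799640

4799640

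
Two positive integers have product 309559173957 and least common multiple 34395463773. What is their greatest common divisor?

9

gcd·lcm = product, so gcd = 309559173957/34395463773 = 9.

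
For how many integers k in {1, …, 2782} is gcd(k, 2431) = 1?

2197

2431 = 11·13·17. Inclusion–exclusion on these primes:
2782 − ⌊2782/11⌋ − ⌊2782/13⌋ − ⌊2782/17⌋ + ⌊2782/143⌋ + ⌊2782/187⌋ + ⌊2782/221⌋ − ⌊2782/2431⌋ = 2197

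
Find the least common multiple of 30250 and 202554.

25319250

gcd first: 202554 = 6·30250 + 21054; 30250 = 1·21054 + 9196; 21054 = 2·9196 + 2662; 9196 = 3·2662 + 1210; 2662 = 2·1210 + 242; 1210 = 5·242 + 0 → gcd = 242
lcm = 30250·202554/gcd = 6127258500/242 = 25319250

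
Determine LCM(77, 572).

gcd first: 572 = 7·77 + 33; 77 = 2·33 + 11; 33 = 3·11 + 0 → gcd = 11
lcm = 77·572/gcd = 44044/11 = 4004

4004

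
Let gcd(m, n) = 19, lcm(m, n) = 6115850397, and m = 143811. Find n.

808013

m·n = gcd·lcm = 19·6115850397 = 116201157543, so n = 116201157543/143811 = 808013.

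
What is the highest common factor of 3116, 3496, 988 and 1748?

gcd(3116, 3496): 3496 = 1·3116 + 380; 3116 = 8·380 + 76; 380 = 5·76 + 0 → 76
gcd(76, 988): 988 = 13·76 + 0 → 76
gcd(76, 1748): 1748 = 23·76 + 0 → 76

76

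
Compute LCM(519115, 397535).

41273276305

519115 = 5 · 47³; 397535 = 5 · 43³
max exponents: 5 · 43³ · 47³ = 41273276305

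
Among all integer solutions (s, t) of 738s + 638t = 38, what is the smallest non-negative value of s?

313

gcd(738, 638) = 2 (Euclid: 738 = 1·638 + 100; 638 = 6·100 + 38; 100 = 2·38 + 24; 38 = 1·24 + 14; 24 = 1·14 + 10; 14 = 1·10 + 4; 10 = 2·4 + 2; 4 = 2·2 + 0), and 2 | 38.
Extended Euclid: 738·(134) + 638·(-155) = 2. Scale by 19: s₀ = 2546.
General solution s = s₀ + 319k; reducing mod 319 gives s = 313 (and t = -362).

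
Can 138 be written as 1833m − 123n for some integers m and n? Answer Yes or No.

Yes

gcd(1833, 123): 1833 = 14·123 + 111; 123 = 1·111 + 12; 111 = 9·12 + 3; 12 = 4·3 + 0 → 3
3 divides 138, so a solution exists.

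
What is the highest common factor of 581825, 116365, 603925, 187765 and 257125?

581825 = 5² · 17 · 37²; 116365 = 5 · 17 · 37²; 603925 = 5² · 7² · 17 · 29; 187765 = 5 · 17 · 47²; 257125 = 5³ · 11² · 17
gcd takes min exponent of each prime: 5 · 17 = 85

85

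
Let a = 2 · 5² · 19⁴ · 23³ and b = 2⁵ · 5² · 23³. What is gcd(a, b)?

608350

min exponent per shared prime: 2 · 5² · 23³ = 608350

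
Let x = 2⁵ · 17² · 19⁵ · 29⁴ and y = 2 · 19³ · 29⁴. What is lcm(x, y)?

max exponent per prime: 2⁵ · 17² · 19⁵ · 29⁴ = 16196001840022112

16196001840022112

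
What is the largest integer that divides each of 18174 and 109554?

6

18174 = 2 · 3 · 13 · 233
109554 = 2 · 3 · 19 · 31²
Common: 2 · 3 = 6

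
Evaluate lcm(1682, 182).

gcd first: 1682 = 9·182 + 44; 182 = 4·44 + 6; 44 = 7·6 + 2; 6 = 3·2 + 0 → gcd = 2
lcm = 1682·182/gcd = 306124/2 = 153062

153062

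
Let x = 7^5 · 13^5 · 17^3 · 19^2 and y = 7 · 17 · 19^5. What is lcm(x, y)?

max exponent per prime: 7^5 · 13^5 · 17^3 · 19^5 = 75913974650206775537

75913974650206775537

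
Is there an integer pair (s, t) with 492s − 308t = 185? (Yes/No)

No

gcd(492, 308): 492 = 1·308 + 184; 308 = 1·184 + 124; 184 = 1·124 + 60; 124 = 2·60 + 4; 60 = 15·4 + 0 → 4
4 does not divide 185, so a solution does not exist.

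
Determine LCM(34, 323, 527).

20026

lcm(34, 323) = 34·323/gcd = 10982/17 = 646
lcm(646, 527) = 646·527/gcd = 340442/17 = 20026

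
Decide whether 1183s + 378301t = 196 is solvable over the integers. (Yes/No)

Yes

gcd(1183, 378301): 378301 = 319·1183 + 924; 1183 = 1·924 + 259; 924 = 3·259 + 147; 259 = 1·147 + 112; 147 = 1·112 + 35; 112 = 3·35 + 7; 35 = 5·7 + 0 → 7
7 divides 196, so a solution exists.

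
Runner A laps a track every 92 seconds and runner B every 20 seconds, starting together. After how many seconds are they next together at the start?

gcd first: 92 = 4·20 + 12; 20 = 1·12 + 8; 12 = 1·8 + 4; 8 = 2·4 + 0 → gcd = 4
lcm = 92·20/gcd = 1840/4 = 460

460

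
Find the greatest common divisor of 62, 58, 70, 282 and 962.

2

62 = 2 · 31; 58 = 2 · 29; 70 = 2 · 5 · 7; 282 = 2 · 3 · 47; 962 = 2 · 13 · 37
gcd takes min exponent of each prime: 2 = 2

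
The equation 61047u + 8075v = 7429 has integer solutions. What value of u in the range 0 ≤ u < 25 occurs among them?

gcd(61047, 8075) = 323 (Euclid: 61047 = 7·8075 + 4522; 8075 = 1·4522 + 3553; 4522 = 1·3553 + 969; 3553 = 3·969 + 646; 969 = 1·646 + 323; 646 = 2·323 + 0), and 323 | 7429.
Extended Euclid: 61047·(9) + 8075·(-68) = 323. Scale by 23: u₀ = 207.
General solution u = u₀ + 25t; reducing mod 25 gives u = 7 (and v = -52).

7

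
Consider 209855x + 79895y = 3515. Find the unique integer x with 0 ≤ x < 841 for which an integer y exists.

Euclid: 209855 = 2·79895 + 50065; 79895 = 1·50065 + 29830; 50065 = 1·29830 + 20235; 29830 = 1·20235 + 9595; 20235 = 2·9595 + 1045; 9595 = 9·1045 + 190; 1045 = 5·190 + 95; 190 = 2·95 + 0 → gcd = 95; 3515 = 95·37.
Back-substitution yields 209855·(383) + 79895·(-1006) = 95, so one solution is x = 383·37 = 14171, y = -1006·37 = -37222.
Solutions in x differ by 79895/95 = 841; the one in [0, 841) is 14171 mod 841 = 715.

715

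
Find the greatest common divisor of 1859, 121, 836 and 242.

11

gcd(1859, 121): 1859 = 15·121 + 44; 121 = 2·44 + 33; 44 = 1·33 + 11; 33 = 3·11 + 0 → 11
gcd(11, 836): 836 = 76·11 + 0 → 11
gcd(11, 242): 242 = 22·11 + 0 → 11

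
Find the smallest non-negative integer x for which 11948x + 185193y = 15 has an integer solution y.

92829

Euclid: 185193 = 15·11948 + 5973; 11948 = 2·5973 + 2; 5973 = 2986·2 + 1; 2 = 2·1 + 0 → gcd = 1; 15 = 1·15.
Back-substitution yields 11948·(-92581) + 185193·(5973) = 1, so one solution is x = -92581·15 = -1388715, y = 5973·15 = 89595.
Solutions in x differ by 185193/1 = 185193; the one in [0, 185193) is -1388715 mod 185193 = 92829.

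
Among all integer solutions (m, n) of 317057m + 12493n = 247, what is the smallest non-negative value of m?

gcd(317057, 12493) = 13 (Euclid: 317057 = 25·12493 + 4732; 12493 = 2·4732 + 3029; 4732 = 1·3029 + 1703; 3029 = 1·1703 + 1326; 1703 = 1·1326 + 377; 1326 = 3·377 + 195; 377 = 1·195 + 182; 195 = 1·182 + 13; 182 = 14·13 + 0), and 13 | 247.
Extended Euclid: 317057·(-66) + 12493·(1675) = 13. Scale by 19: m₀ = -1254.
General solution m = m₀ + 961t; reducing mod 961 gives m = 668 (and n = -16953).

668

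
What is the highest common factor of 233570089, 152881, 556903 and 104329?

289

gcd(233570089, 152881): 233570089 = 1527·152881 + 120802; 152881 = 1·120802 + 32079; 120802 = 3·32079 + 24565; 32079 = 1·24565 + 7514; 24565 = 3·7514 + 2023; 7514 = 3·2023 + 1445; 2023 = 1·1445 + 578; 1445 = 2·578 + 289; 578 = 2·289 + 0 → 289
gcd(289, 556903): 556903 = 1927·289 + 0 → 289
gcd(289, 104329): 104329 = 361·289 + 0 → 289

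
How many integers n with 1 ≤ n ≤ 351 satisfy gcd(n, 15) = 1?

15 = 3·5. Inclusion–exclusion on these primes:
351 − ⌊351/3⌋ − ⌊351/5⌋ + ⌊351/15⌋ = 187

187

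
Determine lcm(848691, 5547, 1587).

lcm(848691, 5547) = 848691·5547/gcd = 4707688977/5547 = 848691
lcm(848691, 1587) = 848691·1587/gcd = 1346872617/3 = 448957539

448957539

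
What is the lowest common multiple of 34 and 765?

1530

34 = 2 · 17; 765 = 3² · 5 · 17
max exponents: 2 · 3² · 5 · 17 = 1530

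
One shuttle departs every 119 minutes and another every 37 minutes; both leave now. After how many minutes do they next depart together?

4403

119 = 7 · 17; 37 = 37
max exponents: 7 · 17 · 37 = 4403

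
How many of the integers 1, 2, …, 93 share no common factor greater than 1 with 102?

102 = 2·3·17. Inclusion–exclusion on these primes:
93 − ⌊93/2⌋ − ⌊93/3⌋ − ⌊93/17⌋ + ⌊93/6⌋ + ⌊93/34⌋ + ⌊93/51⌋ − ⌊93/102⌋ = 29

29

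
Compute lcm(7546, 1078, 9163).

128282

7546 = 2 · 7³ · 11; 1078 = 2 · 7² · 11; 9163 = 7² · 11 · 17
lcm takes max exponent of each prime: 2 · 7³ · 11 · 17 = 128282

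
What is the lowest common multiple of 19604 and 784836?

gcd first: 784836 = 40·19604 + 676; 19604 = 29·676 + 0 → gcd = 676
lcm = 19604·784836/gcd = 15385924944/676 = 22760244

22760244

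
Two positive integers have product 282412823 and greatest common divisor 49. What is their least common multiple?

5763527

gcd·lcm = product, so lcm = 282412823/49 = 5763527.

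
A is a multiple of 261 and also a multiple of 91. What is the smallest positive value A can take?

23751

gcd first: 261 = 2·91 + 79; 91 = 1·79 + 12; 79 = 6·12 + 7; 12 = 1·7 + 5; 7 = 1·5 + 2; 5 = 2·2 + 1; 2 = 2·1 + 0 → gcd = 1
lcm = 261·91/gcd = 23751/1 = 23751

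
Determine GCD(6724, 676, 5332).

gcd(6724, 676): 6724 = 9·676 + 640; 676 = 1·640 + 36; 640 = 17·36 + 28; 36 = 1·28 + 8; 28 = 3·8 + 4; 8 = 2·4 + 0 → 4
gcd(4, 5332): 5332 = 1333·4 + 0 → 4

4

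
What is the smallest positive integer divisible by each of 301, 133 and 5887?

4809679

301 = 7 · 43; 133 = 7 · 19; 5887 = 7 · 29²
lcm takes max exponent of each prime: 7 · 19 · 29² · 43 = 4809679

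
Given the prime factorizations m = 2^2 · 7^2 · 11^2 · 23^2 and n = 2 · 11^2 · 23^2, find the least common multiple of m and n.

12545764

max exponent per prime: 2^2 · 7^2 · 11^2 · 23^2 = 12545764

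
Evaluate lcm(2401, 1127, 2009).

2264143

2401 = 7⁴; 1127 = 7² · 23; 2009 = 7² · 41
lcm takes max exponent of each prime: 7⁴ · 23 · 41 = 2264143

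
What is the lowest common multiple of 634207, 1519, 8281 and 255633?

634207 = 7³ · 43²; 1519 = 7² · 31; 8281 = 7² · 13²; 255633 = 3 · 7² · 37 · 47
lcm takes max exponent of each prime: 3 · 7³ · 13² · 31 · 37 · 43² · 47 = 17334058837641

17334058837641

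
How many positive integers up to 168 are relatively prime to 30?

45

Prime factors of 30: 2, 3, 5. Count integers ≤ 168 divisible by none of them.
By inclusion–exclusion: 168 − ⌊168/2⌋ − ⌊168/3⌋ − ⌊168/5⌋ + ⌊168/6⌋ + ⌊168/10⌋ + ⌊168/15⌋ − ⌊168/30⌋ = 45.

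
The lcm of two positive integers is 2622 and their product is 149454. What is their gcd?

57

From gcd × lcm = ab: gcd = 149454 / 2622 = 57.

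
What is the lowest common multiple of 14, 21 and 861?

1722

14 = 2 · 7; 21 = 3 · 7; 861 = 3 · 7 · 41
lcm takes max exponent of each prime: 2 · 3 · 7 · 41 = 1722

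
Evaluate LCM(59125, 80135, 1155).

59125 = 5³ · 11 · 43; 80135 = 5 · 11 · 31 · 47; 1155 = 3 · 5 · 7 · 11
lcm takes max exponent of each prime: 3 · 5³ · 7 · 11 · 31 · 43 · 47 = 1809047625

1809047625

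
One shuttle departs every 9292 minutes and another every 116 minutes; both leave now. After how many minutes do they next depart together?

gcd first: 9292 = 80·116 + 12; 116 = 9·12 + 8; 12 = 1·8 + 4; 8 = 2·4 + 0 → gcd = 4
lcm = 9292·116/gcd = 1077872/4 = 269468

269468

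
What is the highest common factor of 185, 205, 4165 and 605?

5

185 = 5 · 37; 205 = 5 · 41; 4165 = 5 · 7² · 17; 605 = 5 · 11²
gcd takes min exponent of each prime: 5 = 5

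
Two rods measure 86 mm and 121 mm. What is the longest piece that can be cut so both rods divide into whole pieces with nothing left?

86 = 2 · 43
121 = 11²
Common: 1 = 1

1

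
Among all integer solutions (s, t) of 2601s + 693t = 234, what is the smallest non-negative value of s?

27

Euclid: 2601 = 3·693 + 522; 693 = 1·522 + 171; 522 = 3·171 + 9; 171 = 19·9 + 0 → gcd = 9; 234 = 9·26.
Back-substitution yields 2601·(4) + 693·(-15) = 9, so one solution is s = 4·26 = 104, t = -15·26 = -390.
Solutions in s differ by 693/9 = 77; the one in [0, 77) is 104 mod 77 = 27.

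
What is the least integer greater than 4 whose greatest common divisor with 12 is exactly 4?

gcd(t, 12) = 4 forces 4 | t; write t = 4s. Then gcd(4s, 4·3) = 4·gcd(s, 3), so need gcd(s, 3) = 1.
4s > 4 gives s ≥ 2. The least s ≥ 2 coprime to 3 is 2, so t = 4·2 = 8.

8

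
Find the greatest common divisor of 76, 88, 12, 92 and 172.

gcd(76, 88): 88 = 1·76 + 12; 76 = 6·12 + 4; 12 = 3·4 + 0 → 4
gcd(4, 12): 12 = 3·4 + 0 → 4
gcd(4, 92): 92 = 23·4 + 0 → 4
gcd(4, 172): 172 = 43·4 + 0 → 4

4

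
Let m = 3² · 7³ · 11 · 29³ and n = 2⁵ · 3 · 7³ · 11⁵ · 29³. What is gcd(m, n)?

276059091

min exponent per shared prime: 3 · 7³ · 11 · 29³ = 276059091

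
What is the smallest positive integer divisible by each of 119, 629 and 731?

119 = 7 · 17; 629 = 17 · 37; 731 = 17 · 43
lcm takes max exponent of each prime: 7 · 17 · 37 · 43 = 189329

189329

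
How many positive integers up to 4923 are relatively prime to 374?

2106

374 = 2·11·17. Inclusion–exclusion on these primes:
4923 − ⌊4923/2⌋ − ⌊4923/11⌋ − ⌊4923/17⌋ + ⌊4923/22⌋ + ⌊4923/34⌋ + ⌊4923/187⌋ − ⌊4923/374⌋ = 2106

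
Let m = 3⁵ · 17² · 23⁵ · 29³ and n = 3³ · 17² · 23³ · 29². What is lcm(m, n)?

11023951404949929

max exponent per prime: 3⁵ · 17² · 23⁵ · 29³ = 11023951404949929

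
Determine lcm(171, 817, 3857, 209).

16419249

lcm(171, 817) = 171·817/gcd = 139707/19 = 7353
lcm(7353, 3857) = 7353·3857/gcd = 28360521/19 = 1492659
lcm(1492659, 209) = 1492659·209/gcd = 311965731/19 = 16419249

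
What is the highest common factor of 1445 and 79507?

1

1445 = 5 · 17²
79507 = 43³
Common: 1 = 1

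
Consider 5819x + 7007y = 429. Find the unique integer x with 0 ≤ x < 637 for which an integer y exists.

442

Reduce mod 7007: 5819x ≡ 429 (mod 7007). With g = gcd(5819, 7007) = 11 dividing 429, divide through: 529x ≡ 39 (mod 637).
Since gcd(529, 637) = 1, x ≡ 39·(529)⁻¹ ≡ 442 (mod 637). Smallest non-negative: 442.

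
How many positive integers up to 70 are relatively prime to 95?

Prime factors of 95: 5, 19. Count integers ≤ 70 divisible by none of them.
By inclusion–exclusion: 70 − ⌊70/5⌋ − ⌊70/19⌋ + ⌊70/95⌋ = 53.

53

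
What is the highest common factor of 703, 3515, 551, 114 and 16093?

703 = 19 · 37; 3515 = 5 · 19 · 37; 551 = 19 · 29; 114 = 2 · 3 · 19; 16093 = 7 · 11² · 19
gcd takes min exponent of each prime: 19 = 19

19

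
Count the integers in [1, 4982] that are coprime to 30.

1329

30 = 2·3·5. Inclusion–exclusion on these primes:
4982 − ⌊4982/2⌋ − ⌊4982/3⌋ − ⌊4982/5⌋ + ⌊4982/6⌋ + ⌊4982/10⌋ + ⌊4982/15⌋ − ⌊4982/30⌋ = 1329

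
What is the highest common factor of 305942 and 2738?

Euclid: 305942 = 111·2738 + 2024; 2738 = 1·2024 + 714; 2024 = 2·714 + 596; 714 = 1·596 + 118; 596 = 5·118 + 6; 118 = 19·6 + 4; 6 = 1·4 + 2; 4 = 2·2 + 0. Last nonzero remainder: 2.

2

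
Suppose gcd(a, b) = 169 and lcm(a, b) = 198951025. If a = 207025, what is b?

162409

Using ab = gcd(a,b)·lcm(a,b) = 169·198951025 = 33622723225, we get b = 33622723225/207025 = 162409.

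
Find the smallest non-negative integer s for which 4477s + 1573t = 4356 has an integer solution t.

8

gcd(4477, 1573) = 121 (Euclid: 4477 = 2·1573 + 1331; 1573 = 1·1331 + 242; 1331 = 5·242 + 121; 242 = 2·121 + 0), and 121 | 4356.
Extended Euclid: 4477·(6) + 1573·(-17) = 121. Scale by 36: s₀ = 216.
General solution s = s₀ + 13k; reducing mod 13 gives s = 8 (and t = -20).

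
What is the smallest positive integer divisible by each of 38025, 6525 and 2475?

12129975

38025 = 3² · 5² · 13²; 6525 = 3² · 5² · 29; 2475 = 3² · 5² · 11
lcm takes max exponent of each prime: 3² · 5² · 11 · 13² · 29 = 12129975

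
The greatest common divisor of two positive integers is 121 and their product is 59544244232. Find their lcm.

492101192

For any two positive integers, gcd × lcm equals their product. Hence lcm = 59544244232 / 121 = 492101192.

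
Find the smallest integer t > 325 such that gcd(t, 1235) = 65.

390

gcd(t, 1235) = 65 forces 65 | t; write t = 65s. Then gcd(65s, 65·19) = 65·gcd(s, 19), so need gcd(s, 19) = 1.
65s > 325 gives s ≥ 6. The least s ≥ 6 coprime to 19 is 6, so t = 65·6 = 390.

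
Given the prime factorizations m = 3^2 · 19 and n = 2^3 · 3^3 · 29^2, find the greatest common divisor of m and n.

9

min exponent per shared prime: 3^2 = 9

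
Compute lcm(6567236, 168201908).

6567236 = 2² · 13 · 17² · 19 · 23; 168201908 = 2² · 7² · 19 · 31² · 47
max exponents: 2² · 7² · 13 · 17² · 19 · 23 · 31² · 47 = 14534495072188

14534495072188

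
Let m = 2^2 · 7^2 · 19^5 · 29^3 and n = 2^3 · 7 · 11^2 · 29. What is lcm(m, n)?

max exponent per prime: 2^3 · 7^2 · 11^2 · 19^5 · 29^3 = 2864398487933752

2864398487933752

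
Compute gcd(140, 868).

140 = 2² · 5 · 7
868 = 2² · 7 · 31
Common: 2² · 7 = 28

28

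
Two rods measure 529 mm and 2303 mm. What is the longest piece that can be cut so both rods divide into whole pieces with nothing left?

529 = 23²
2303 = 7² · 47
Common: 1 = 1

1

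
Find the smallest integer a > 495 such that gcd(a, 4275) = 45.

4275 = 45·95. Any a with gcd(a, 4275) = 45 is a multiple of 45, say 45s, with s coprime to 95.
Need s > 495/45, so s ≥ 12. First s ≥ 12 with gcd(s, 95) = 1 is s = 12. Thus a = 45·12 = 540.

540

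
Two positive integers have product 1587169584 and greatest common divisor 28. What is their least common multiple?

For any two positive integers, gcd × lcm equals their product. Hence lcm = 1587169584 / 28 = 56684628.

56684628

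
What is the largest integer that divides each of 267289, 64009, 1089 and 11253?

267289 = 11² · 47²; 64009 = 11² · 23²; 1089 = 3² · 11²; 11253 = 3 · 11² · 31
gcd takes min exponent of each prime: 11² = 121

121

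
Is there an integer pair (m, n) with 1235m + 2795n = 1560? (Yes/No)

Yes

By Bézout, 1235m + 2795n = 1560 has integer solutions iff gcd(1235, 2795) | 1560.
Euclid: 2795 = 2·1235 + 325; 1235 = 3·325 + 260; 325 = 1·260 + 65; 260 = 4·65 + 0. gcd = 65; 1560 mod 65 = 0. Yes.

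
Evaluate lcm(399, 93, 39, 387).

20742813

399 = 3 · 7 · 19; 93 = 3 · 31; 39 = 3 · 13; 387 = 3² · 43
lcm takes max exponent of each prime: 3² · 7 · 13 · 19 · 31 · 43 = 20742813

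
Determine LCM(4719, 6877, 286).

4992702

lcm(4719, 6877) = 4719·6877/gcd = 32452563/13 = 2496351
lcm(2496351, 286) = 2496351·286/gcd = 713956386/143 = 4992702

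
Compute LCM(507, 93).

gcd first: 507 = 5·93 + 42; 93 = 2·42 + 9; 42 = 4·9 + 6; 9 = 1·6 + 3; 6 = 2·3 + 0 → gcd = 3
lcm = 507·93/gcd = 47151/3 = 15717

15717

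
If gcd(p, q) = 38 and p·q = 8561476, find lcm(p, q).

gcd·lcm = product, so lcm = 8561476/38 = 225302.

225302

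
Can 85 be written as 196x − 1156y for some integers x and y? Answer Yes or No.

No

gcd(196, 1156): 1156 = 5·196 + 176; 196 = 1·176 + 20; 176 = 8·20 + 16; 20 = 1·16 + 4; 16 = 4·4 + 0 → 4
4 does not divide 85, so a solution does not exist.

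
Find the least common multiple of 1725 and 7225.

498525

1725 = 3 · 5² · 23; 7225 = 5² · 17²
max exponents: 3 · 5² · 17² · 23 = 498525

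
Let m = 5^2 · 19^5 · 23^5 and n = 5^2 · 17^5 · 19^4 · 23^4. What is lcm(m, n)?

max exponent per prime: 5^2 · 17^5 · 19^5 · 23^5 = 565707322686157703725

565707322686157703725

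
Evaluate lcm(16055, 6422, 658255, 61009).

16055 = 5 · 13² · 19; 6422 = 2 · 13² · 19; 658255 = 5 · 13² · 19 · 41; 61009 = 13² · 19²
lcm takes max exponent of each prime: 2 · 5 · 13² · 19² · 41 = 25013690

25013690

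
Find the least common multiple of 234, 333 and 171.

164502

234 = 2 · 3² · 13; 333 = 3² · 37; 171 = 3² · 19
lcm takes max exponent of each prime: 2 · 3² · 13 · 19 · 37 = 164502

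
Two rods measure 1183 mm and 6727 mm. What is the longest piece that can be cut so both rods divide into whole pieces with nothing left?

7

1183 = 7 · 13²
6727 = 7 · 31²
Common: 7 = 7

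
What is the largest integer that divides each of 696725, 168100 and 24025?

696725 = 5² · 29 · 31²; 168100 = 2² · 5² · 41²; 24025 = 5² · 31²
gcd takes min exponent of each prime: 5² = 25

25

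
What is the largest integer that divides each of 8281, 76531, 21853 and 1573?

8281 = 7² · 13²; 76531 = 7 · 13 · 29²; 21853 = 13 · 41²; 1573 = 11² · 13
gcd takes min exponent of each prime: 13 = 13

13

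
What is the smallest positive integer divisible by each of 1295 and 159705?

5909085

1295 = 5 · 7 · 37; 159705 = 3³ · 5 · 7 · 13²
max exponents: 3³ · 5 · 7 · 13² · 37 = 5909085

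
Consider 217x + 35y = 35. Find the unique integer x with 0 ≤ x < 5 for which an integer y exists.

0

gcd(217, 35) = 7 (Euclid: 217 = 6·35 + 7; 35 = 5·7 + 0), and 7 | 35.
Extended Euclid: 217·(1) + 35·(-6) = 7. Scale by 5: x₀ = 5.
General solution x = x₀ + 5t; reducing mod 5 gives x = 0 (and y = 1).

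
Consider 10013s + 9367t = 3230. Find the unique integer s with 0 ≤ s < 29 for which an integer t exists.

5

Euclid: 10013 = 1·9367 + 646; 9367 = 14·646 + 323; 646 = 2·323 + 0 → gcd = 323; 3230 = 323·10.
Back-substitution yields 10013·(-14) + 9367·(15) = 323, so one solution is s = -14·10 = -140, t = 15·10 = 150.
Solutions in s differ by 9367/323 = 29; the one in [0, 29) is -140 mod 29 = 5.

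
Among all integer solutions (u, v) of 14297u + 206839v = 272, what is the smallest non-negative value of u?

gcd(14297, 206839) = 17 (Euclid: 206839 = 14·14297 + 6681; 14297 = 2·6681 + 935; 6681 = 7·935 + 136; 935 = 6·136 + 119; 136 = 1·119 + 17; 119 = 7·17 + 0), and 17 | 272.
Extended Euclid: 14297·(-1548) + 206839·(107) = 17. Scale by 16: u₀ = -24768.
General solution u = u₀ + 12167t; reducing mod 12167 gives u = 11733 (and v = -811).

11733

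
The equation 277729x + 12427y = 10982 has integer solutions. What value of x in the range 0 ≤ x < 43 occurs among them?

14

Euclid: 277729 = 22·12427 + 4335; 12427 = 2·4335 + 3757; 4335 = 1·3757 + 578; 3757 = 6·578 + 289; 578 = 2·289 + 0 → gcd = 289; 10982 = 289·38.
Back-substitution yields 277729·(-20) + 12427·(447) = 289, so one solution is x = -20·38 = -760, y = 447·38 = 16986.
Solutions in x differ by 12427/289 = 43; the one in [0, 43) is -760 mod 43 = 14.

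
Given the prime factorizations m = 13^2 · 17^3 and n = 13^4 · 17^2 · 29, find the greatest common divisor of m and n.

48841

min exponent per shared prime: 13^2 · 17^2 = 48841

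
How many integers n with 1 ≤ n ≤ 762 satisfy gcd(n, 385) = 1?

Prime factors of 385: 5, 7, 11. Count integers ≤ 762 divisible by none of them.
By inclusion–exclusion: 762 − ⌊762/5⌋ − ⌊762/7⌋ − ⌊762/11⌋ + ⌊762/35⌋ + ⌊762/55⌋ + ⌊762/77⌋ − ⌊762/385⌋ = 475.

475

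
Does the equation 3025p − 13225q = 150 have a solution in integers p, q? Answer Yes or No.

Yes

By Bézout, 3025p − 13225q = 150 has integer solutions iff gcd(3025, 13225) | 150.
Euclid: 13225 = 4·3025 + 1125; 3025 = 2·1125 + 775; 1125 = 1·775 + 350; 775 = 2·350 + 75; 350 = 4·75 + 50; 75 = 1·50 + 25; 50 = 2·25 + 0. gcd = 25; 150 mod 25 = 0. Yes.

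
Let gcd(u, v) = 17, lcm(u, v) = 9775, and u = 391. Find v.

u·v = gcd·lcm = 17·9775 = 166175, so v = 166175/391 = 425.

425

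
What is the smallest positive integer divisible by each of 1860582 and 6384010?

gcd first: 6384010 = 3·1860582 + 802264; 1860582 = 2·802264 + 256054; 802264 = 3·256054 + 34102; 256054 = 7·34102 + 17340; 34102 = 1·17340 + 16762; 17340 = 1·16762 + 578; 16762 = 29·578 + 0 → gcd = 578
lcm = 1860582·6384010/gcd = 11877974093820/578 = 20550128190

20550128190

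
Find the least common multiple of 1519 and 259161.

gcd first: 259161 = 170·1519 + 931; 1519 = 1·931 + 588; 931 = 1·588 + 343; 588 = 1·343 + 245; 343 = 1·245 + 98; 245 = 2·98 + 49; 98 = 2·49 + 0 → gcd = 49
lcm = 1519·259161/gcd = 393665559/49 = 8033991

8033991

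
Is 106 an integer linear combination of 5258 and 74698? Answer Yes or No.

By Bézout, 5258x + 74698y = 106 has integer solutions iff gcd(5258, 74698) | 106.
Euclid: 74698 = 14·5258 + 1086; 5258 = 4·1086 + 914; 1086 = 1·914 + 172; 914 = 5·172 + 54; 172 = 3·54 + 10; 54 = 5·10 + 4; 10 = 2·4 + 2; 4 = 2·2 + 0. gcd = 2; 106 mod 2 = 0. Yes.

Yes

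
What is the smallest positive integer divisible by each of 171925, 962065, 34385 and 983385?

lcm(171925, 962065) = 171925·962065/gcd = 165403025125/65 = 2544661925
lcm(2544661925, 34385) = 2544661925·34385/gcd = 87498200291125/34385 = 2544661925
lcm(2544661925, 983385) = 2544661925·983385/gcd = 2502382367116125/2665 = 938980250325

938980250325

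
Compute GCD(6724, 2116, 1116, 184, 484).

gcd(6724, 2116): 6724 = 3·2116 + 376; 2116 = 5·376 + 236; 376 = 1·236 + 140; 236 = 1·140 + 96; 140 = 1·96 + 44; 96 = 2·44 + 8; 44 = 5·8 + 4; 8 = 2·4 + 0 → 4
gcd(4, 1116): 1116 = 279·4 + 0 → 4
gcd(4, 184): 184 = 46·4 + 0 → 4
gcd(4, 484): 484 = 121·4 + 0 → 4

4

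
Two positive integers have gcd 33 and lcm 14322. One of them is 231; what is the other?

2046

u·v = gcd·lcm = 33·14322 = 472626, so v = 472626/231 = 2046.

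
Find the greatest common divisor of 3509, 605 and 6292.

121

gcd(3509, 605): 3509 = 5·605 + 484; 605 = 1·484 + 121; 484 = 4·121 + 0 → 121
gcd(121, 6292): 6292 = 52·121 + 0 → 121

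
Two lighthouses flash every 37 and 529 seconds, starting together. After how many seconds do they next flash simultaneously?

19573

37 = 37; 529 = 23²
max exponents: 23² · 37 = 19573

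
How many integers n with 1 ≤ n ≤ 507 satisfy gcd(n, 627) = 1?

Prime factors of 627: 3, 11, 19. Count integers ≤ 507 divisible by none of them.
By inclusion–exclusion: 507 − ⌊507/3⌋ − ⌊507/11⌋ − ⌊507/19⌋ + ⌊507/33⌋ + ⌊507/57⌋ + ⌊507/209⌋ − ⌊507/627⌋ = 291.

291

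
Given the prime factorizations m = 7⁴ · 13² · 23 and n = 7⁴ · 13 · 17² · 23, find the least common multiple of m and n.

max exponent per prime: 7⁴ · 13² · 17² · 23 = 2697146543

2697146543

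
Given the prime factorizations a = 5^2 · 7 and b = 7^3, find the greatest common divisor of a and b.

min exponent per shared prime: 7 = 7

7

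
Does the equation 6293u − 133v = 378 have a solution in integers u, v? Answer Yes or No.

gcd(6293, 133): 6293 = 47·133 + 42; 133 = 3·42 + 7; 42 = 6·7 + 0 → 7
7 divides 378, so a solution exists.

Yes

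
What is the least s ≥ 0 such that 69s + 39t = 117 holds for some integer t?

Reduce mod 39: 69s ≡ 117 (mod 39). With g = gcd(69, 39) = 3 dividing 117, divide through: 23s ≡ 39 (mod 13).
Since gcd(23, 13) = 1, s ≡ 39·(23)⁻¹ ≡ 0 (mod 13). Smallest non-negative: 0.

0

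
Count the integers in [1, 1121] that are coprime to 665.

728

Prime factors of 665: 5, 7, 19. Count integers ≤ 1121 divisible by none of them.
By inclusion–exclusion: 1121 − ⌊1121/5⌋ − ⌊1121/7⌋ − ⌊1121/19⌋ + ⌊1121/35⌋ + ⌊1121/95⌋ + ⌊1121/133⌋ − ⌊1121/665⌋ = 728.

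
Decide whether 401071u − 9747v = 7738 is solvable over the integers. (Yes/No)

gcd(401071, 9747): 401071 = 41·9747 + 1444; 9747 = 6·1444 + 1083; 1444 = 1·1083 + 361; 1083 = 3·361 + 0 → 361
361 does not divide 7738, so a solution does not exist.

No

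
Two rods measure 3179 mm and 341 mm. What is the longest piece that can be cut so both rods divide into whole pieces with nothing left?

Euclid: 3179 = 9·341 + 110; 341 = 3·110 + 11; 110 = 10·11 + 0. Last nonzero remainder: 11.

11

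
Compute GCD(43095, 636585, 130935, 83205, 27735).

gcd(43095, 636585): 636585 = 14·43095 + 33255; 43095 = 1·33255 + 9840; 33255 = 3·9840 + 3735; 9840 = 2·3735 + 2370; 3735 = 1·2370 + 1365; 2370 = 1·1365 + 1005; 1365 = 1·1005 + 360; 1005 = 2·360 + 285; 360 = 1·285 + 75; 285 = 3·75 + 60; 75 = 1·60 + 15; 60 = 4·15 + 0 → 15
gcd(15, 130935): 130935 = 8729·15 + 0 → 15
gcd(15, 83205): 83205 = 5547·15 + 0 → 15
gcd(15, 27735): 27735 = 1849·15 + 0 → 15

15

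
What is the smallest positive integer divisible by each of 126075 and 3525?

gcd first: 126075 = 35·3525 + 2700; 3525 = 1·2700 + 825; 2700 = 3·825 + 225; 825 = 3·225 + 150; 225 = 1·150 + 75; 150 = 2·75 + 0 → gcd = 75
lcm = 126075·3525/gcd = 444414375/75 = 5925525

5925525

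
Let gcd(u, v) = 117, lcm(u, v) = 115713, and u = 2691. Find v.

5031

Using uv = gcd(u,v)·lcm(u,v) = 117·115713 = 13538421, we get v = 13538421/2691 = 5031.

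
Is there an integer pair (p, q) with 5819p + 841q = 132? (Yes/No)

By Bézout, 5819p + 841q = 132 has integer solutions iff gcd(5819, 841) | 132.
Euclid: 5819 = 6·841 + 773; 841 = 1·773 + 68; 773 = 11·68 + 25; 68 = 2·25 + 18; 25 = 1·18 + 7; 18 = 2·7 + 4; 7 = 1·4 + 3; 4 = 1·3 + 1; 3 = 3·1 + 0. gcd = 1; 132 mod 1 = 0. Yes.

Yes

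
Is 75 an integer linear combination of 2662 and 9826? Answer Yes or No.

No

gcd(2662, 9826): 9826 = 3·2662 + 1840; 2662 = 1·1840 + 822; 1840 = 2·822 + 196; 822 = 4·196 + 38; 196 = 5·38 + 6; 38 = 6·6 + 2; 6 = 3·2 + 0 → 2
2 does not divide 75, so a solution does not exist.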